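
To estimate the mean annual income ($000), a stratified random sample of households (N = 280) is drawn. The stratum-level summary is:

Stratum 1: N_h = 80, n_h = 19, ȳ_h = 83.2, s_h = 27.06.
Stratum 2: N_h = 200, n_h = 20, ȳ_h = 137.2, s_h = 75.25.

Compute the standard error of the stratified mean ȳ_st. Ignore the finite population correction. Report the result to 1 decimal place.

SE(ȳ_st) ≈ 12.1

V̂(ȳ_st) = Σ W_h² s_h²/n_h, with W_h = N_h/N and N = 280:
  stratum 1: (80/280)²·27.06²/19 = 3.14605
  stratum 2: (200/280)²·75.25²/20 = 144.453
V̂(ȳ_st) = 147.599
SE(ȳ_st) = √147.599 = 12.149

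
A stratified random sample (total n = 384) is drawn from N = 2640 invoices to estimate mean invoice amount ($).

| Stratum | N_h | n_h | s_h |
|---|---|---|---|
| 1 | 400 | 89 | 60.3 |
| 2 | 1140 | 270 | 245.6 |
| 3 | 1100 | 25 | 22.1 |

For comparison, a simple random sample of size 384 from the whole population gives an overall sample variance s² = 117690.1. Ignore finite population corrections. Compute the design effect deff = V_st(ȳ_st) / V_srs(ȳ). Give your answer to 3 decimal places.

deff ≈ 0.150

V̂(ȳ_st) = Σ W_h² s_h²/n_h, with W_h = N_h/N and N = 2640:
  stratum 1: (400/2640)²·60.3²/89 = 0.9379
  stratum 2: (1140/2640)²·245.6²/270 = 41.6577
  stratum 3: (1100/2640)²·22.1²/25 = 3.39174
V_st = 45.9873
V_srs = s²/n = 117690.1/384 = 306.485
deff = V_st / V_srs = 45.9873/306.485 = 0.1500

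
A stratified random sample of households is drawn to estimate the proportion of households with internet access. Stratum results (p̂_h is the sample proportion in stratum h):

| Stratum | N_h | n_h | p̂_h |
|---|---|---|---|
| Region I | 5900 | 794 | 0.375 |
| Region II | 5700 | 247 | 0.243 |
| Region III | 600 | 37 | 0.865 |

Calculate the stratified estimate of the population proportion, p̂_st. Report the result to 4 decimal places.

p̂_st ≈ 0.3374

N = 12200; stratum weights W_h = N_h/N.
p̂_st = Σ W_h p̂_h = (5900·0.375 + 5700·0.243 + 600·0.865)/12200 = 0.33743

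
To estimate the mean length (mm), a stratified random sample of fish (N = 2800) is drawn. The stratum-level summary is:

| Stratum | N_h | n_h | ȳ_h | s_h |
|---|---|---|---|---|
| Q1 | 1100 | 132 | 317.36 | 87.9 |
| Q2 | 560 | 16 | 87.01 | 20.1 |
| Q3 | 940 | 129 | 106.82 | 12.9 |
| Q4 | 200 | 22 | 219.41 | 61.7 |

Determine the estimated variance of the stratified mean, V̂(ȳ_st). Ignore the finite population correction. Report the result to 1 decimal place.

V̂(ȳ_st) = Σ W_h² s_h²/n_h, with W_h = N_h/N and N = 2800:
  stratum Q1: (1100/2800)²·87.9²/132 = 9.03386
  stratum Q2: (560/2800)²·20.1²/16 = 1.01003
  stratum Q3: (940/2800)²·12.9²/129 = 0.145388
  stratum Q4: (200/2800)²·61.7²/22 = 0.882859
V̂(ȳ_st) = 11.0721

V̂(ȳ_st) ≈ 11.1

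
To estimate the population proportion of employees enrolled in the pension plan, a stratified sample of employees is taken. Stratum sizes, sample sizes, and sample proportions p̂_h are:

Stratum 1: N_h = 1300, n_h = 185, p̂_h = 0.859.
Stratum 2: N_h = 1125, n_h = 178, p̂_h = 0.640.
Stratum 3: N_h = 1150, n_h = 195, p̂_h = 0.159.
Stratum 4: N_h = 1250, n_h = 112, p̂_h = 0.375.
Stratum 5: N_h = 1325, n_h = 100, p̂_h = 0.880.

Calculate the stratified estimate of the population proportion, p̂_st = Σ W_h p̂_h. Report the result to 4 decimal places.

N = 6150; stratum weights W_h = N_h/N.
p̂_st = Σ W_h p̂_h = (1300·0.859 + 1125·0.640 + 1150·0.159 + 1250·0.375 + 1325·0.880)/6150 = 0.59420

p̂_st ≈ 0.5942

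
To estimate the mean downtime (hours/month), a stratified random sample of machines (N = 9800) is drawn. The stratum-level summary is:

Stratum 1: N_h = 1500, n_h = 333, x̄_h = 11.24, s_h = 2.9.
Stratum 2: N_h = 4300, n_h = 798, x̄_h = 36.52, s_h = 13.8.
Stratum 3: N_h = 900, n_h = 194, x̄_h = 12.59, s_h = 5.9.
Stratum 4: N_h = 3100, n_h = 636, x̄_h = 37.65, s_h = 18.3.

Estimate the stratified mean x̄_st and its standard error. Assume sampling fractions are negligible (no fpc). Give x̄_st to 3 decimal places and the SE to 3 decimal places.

x̄_st = Σ W_h x̄_h = (1500·11.24 + 4300·36.52 + 900·12.59 + 3100·37.65)/9800 = 30.81041
V̂(x̄_st) = Σ W_h² s_h²/n_h, with W_h = N_h/N and N = 9800:
  stratum 1: (1500/9800)²·2.9²/333 = 0.000591674
  stratum 2: (4300/9800)²·13.8²/798 = 0.0459452
  stratum 3: (900/9800)²·5.9²/194 = 0.00151334
  stratum 4: (3100/9800)²·18.3²/636 = 0.0526886
V̂(x̄_st) = 0.100739
SE(x̄_st) = √0.100739 = 0.317394

x̄_st ≈ 30.810, SE ≈ 0.317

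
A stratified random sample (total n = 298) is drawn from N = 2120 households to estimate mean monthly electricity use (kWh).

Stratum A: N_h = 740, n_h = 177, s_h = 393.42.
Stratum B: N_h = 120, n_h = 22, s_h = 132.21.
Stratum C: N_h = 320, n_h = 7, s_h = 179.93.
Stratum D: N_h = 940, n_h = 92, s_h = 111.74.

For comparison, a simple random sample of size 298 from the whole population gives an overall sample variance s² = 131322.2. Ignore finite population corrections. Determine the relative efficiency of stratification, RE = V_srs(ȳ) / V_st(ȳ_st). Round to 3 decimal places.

RE ≈ 1.827

V̂(ȳ_st) = Σ W_h² s_h²/n_h, with W_h = N_h/N and N = 2120:
  stratum A: (740/2120)²·393.42²/177 = 106.545
  stratum B: (120/2120)²·132.21²/22 = 2.54564
  stratum C: (320/2120)²·179.93²/7 = 105.375
  stratum D: (940/2120)²·111.74²/92 = 26.6817
V_st = 241.147
V_srs = s²/n = 131322.2/298 = 440.679
Relative efficiency = V_srs / V_st = 440.679/241.147 = 1.8274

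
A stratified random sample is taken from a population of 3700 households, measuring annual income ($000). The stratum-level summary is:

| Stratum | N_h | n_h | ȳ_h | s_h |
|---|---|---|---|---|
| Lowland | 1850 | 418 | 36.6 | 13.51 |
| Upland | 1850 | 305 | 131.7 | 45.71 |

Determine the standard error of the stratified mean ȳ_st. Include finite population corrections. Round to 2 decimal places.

V̂(ȳ_st) = Σ W_h² (1 − n_h/N_h) s_h²/n_h, with W_h = N_h/N and N = 3700:
  stratum Lowland: (1850/3700)²·(1 − 418/1850)·13.51²/418 = 0.0844979
  stratum Upland: (1850/3700)²·(1 − 305/1850)·45.71²/305 = 1.43027
V̂(ȳ_st) = 1.51477
SE(ȳ_st) = √1.51477 = 1.23076

SE(ȳ_st) ≈ 1.23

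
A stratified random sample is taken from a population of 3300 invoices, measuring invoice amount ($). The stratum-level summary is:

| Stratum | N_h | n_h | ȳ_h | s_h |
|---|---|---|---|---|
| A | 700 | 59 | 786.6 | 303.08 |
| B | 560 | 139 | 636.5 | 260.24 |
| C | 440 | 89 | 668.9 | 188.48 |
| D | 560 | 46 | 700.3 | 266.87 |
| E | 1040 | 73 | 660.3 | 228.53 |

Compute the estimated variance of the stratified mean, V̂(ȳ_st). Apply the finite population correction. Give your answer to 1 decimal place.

V̂(ȳ_st) ≈ 187.3

V̂(ȳ_st) = Σ W_h² (1 − n_h/N_h) s_h²/n_h, with W_h = N_h/N and N = 3300:
  stratum A: (700/3300)²·(1 − 59/700)·303.08²/59 = 64.1491
  stratum B: (560/3300)²·(1 − 139/560)·260.24²/139 = 10.5481
  stratum C: (440/3300)²·(1 − 89/440)·188.48²/89 = 5.66073
  stratum D: (560/3300)²·(1 − 46/560)·266.87²/46 = 40.9228
  stratum E: (1040/3300)²·(1 − 73/1040)·228.53²/73 = 66.0687
V̂(ȳ_st) = 187.349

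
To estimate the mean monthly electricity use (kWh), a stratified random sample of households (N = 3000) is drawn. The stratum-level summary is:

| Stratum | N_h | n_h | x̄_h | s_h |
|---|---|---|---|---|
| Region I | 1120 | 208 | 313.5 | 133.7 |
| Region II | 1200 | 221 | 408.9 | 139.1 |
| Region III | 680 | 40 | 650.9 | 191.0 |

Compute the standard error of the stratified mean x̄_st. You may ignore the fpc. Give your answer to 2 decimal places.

V̂(x̄_st) = Σ W_h² s_h²/n_h, with W_h = N_h/N and N = 3000:
  stratum Region I: (1120/3000)²·133.7²/208 = 11.9782
  stratum Region II: (1200/3000)²·139.1²/221 = 14.0082
  stratum Region III: (680/3000)²·191.0²/40 = 46.8578
V̂(x̄_st) = 72.8442
SE(x̄_st) = √72.8442 = 8.53488

SE(x̄_st) ≈ 8.53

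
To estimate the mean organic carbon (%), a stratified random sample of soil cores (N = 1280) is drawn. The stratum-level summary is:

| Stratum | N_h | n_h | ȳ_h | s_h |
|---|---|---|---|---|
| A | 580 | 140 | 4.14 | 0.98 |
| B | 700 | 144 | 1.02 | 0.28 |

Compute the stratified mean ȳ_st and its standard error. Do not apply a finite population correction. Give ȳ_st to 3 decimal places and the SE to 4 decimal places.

ȳ_st ≈ 2.434, SE ≈ 0.0396

ȳ_st = Σ W_h ȳ_h = (580·4.14 + 700·1.02)/1280 = 2.43375
V̂(ȳ_st) = Σ W_h² s_h²/n_h, with W_h = N_h/N and N = 1280:
  stratum A: (580/1280)²·0.98²/140 = 0.00140851
  stratum B: (700/1280)²·0.28²/144 = 0.000162828
V̂(ȳ_st) = 0.00157134
SE(ȳ_st) = √0.00157134 = 0.0396401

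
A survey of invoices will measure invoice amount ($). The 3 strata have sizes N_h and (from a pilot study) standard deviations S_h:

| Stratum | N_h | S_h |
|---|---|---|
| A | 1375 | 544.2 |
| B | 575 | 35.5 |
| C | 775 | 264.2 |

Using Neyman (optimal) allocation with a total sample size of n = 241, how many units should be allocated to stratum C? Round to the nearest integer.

51

Neyman allocation: n_h = n · N_h S_h / Σ N_i S_i, with n = 241.
  stratum A: N_h·S_h = 1375·544.2 = 748275.00
  stratum B: N_h·S_h = 575·35.5 = 20412.50
  stratum C: N_h·S_h = 775·264.2 = 204755.00
Σ N_h S_h = 973442.50
n for stratum C = 241·204755.00/973442.50 = 50.692 → 51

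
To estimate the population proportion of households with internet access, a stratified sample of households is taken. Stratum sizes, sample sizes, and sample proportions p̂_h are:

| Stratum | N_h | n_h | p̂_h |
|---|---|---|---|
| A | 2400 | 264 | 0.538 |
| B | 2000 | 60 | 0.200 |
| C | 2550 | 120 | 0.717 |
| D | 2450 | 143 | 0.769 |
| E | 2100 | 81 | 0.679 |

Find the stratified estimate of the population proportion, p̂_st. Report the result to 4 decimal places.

p̂_st ≈ 0.5939

N = 11500; stratum weights W_h = N_h/N.
p̂_st = Σ W_h p̂_h = (2400·0.538 + 2000·0.200 + 2550·0.717 + 2450·0.769 + 2100·0.679)/11500 = 0.59387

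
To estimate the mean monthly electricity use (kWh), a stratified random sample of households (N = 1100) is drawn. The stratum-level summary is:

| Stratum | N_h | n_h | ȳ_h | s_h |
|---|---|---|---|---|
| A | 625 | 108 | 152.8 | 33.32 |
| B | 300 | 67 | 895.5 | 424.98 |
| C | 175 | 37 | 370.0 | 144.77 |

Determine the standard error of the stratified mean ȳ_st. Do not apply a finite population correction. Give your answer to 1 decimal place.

V̂(ȳ_st) = Σ W_h² s_h²/n_h, with W_h = N_h/N and N = 1100:
  stratum A: (625/1100)²·33.32²/108 = 3.31865
  stratum B: (300/1100)²·424.98²/67 = 200.502
  stratum C: (175/1100)²·144.77²/37 = 14.3366
V̂(ȳ_st) = 218.158
SE(ȳ_st) = √218.158 = 14.7702

SE(ȳ_st) ≈ 14.8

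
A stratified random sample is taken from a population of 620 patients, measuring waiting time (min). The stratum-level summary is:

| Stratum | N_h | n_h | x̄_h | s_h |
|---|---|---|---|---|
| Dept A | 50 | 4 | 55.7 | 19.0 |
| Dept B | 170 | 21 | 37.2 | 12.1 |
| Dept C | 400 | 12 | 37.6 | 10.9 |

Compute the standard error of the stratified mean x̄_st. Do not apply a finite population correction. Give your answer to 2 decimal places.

SE(x̄_st) ≈ 2.29

V̂(x̄_st) = Σ W_h² s_h²/n_h, with W_h = N_h/N and N = 620:
  stratum Dept A: (50/620)²·19.0²/4 = 0.586954
  stratum Dept B: (170/620)²·12.1²/21 = 0.524162
  stratum Dept C: (400/620)²·10.9²/12 = 4.12105
V̂(x̄_st) = 5.23217
SE(x̄_st) = √5.23217 = 2.28739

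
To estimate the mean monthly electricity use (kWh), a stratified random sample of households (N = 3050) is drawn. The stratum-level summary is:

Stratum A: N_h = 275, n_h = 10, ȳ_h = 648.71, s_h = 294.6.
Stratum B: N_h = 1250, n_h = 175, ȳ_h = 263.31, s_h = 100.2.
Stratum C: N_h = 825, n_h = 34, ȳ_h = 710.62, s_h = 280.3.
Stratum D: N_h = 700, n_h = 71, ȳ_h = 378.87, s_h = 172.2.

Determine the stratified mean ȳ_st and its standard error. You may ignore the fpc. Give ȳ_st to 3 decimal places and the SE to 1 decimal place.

ȳ_st = Σ W_h ȳ_h = (275·648.71 + 1250·263.31 + 825·710.62 + 700·378.87)/3050 = 445.57484
V̂(ȳ_st) = Σ W_h² s_h²/n_h, with W_h = N_h/N and N = 3050:
  stratum A: (275/3050)²·294.6²/10 = 70.5556
  stratum B: (1250/3050)²·100.2²/175 = 9.63646
  stratum C: (825/3050)²·280.3²/34 = 169.073
  stratum D: (700/3050)²·172.2²/71 = 21.9991
V̂(ȳ_st) = 271.265
SE(ȳ_st) = √271.265 = 16.4701

ȳ_st ≈ 445.575, SE ≈ 16.5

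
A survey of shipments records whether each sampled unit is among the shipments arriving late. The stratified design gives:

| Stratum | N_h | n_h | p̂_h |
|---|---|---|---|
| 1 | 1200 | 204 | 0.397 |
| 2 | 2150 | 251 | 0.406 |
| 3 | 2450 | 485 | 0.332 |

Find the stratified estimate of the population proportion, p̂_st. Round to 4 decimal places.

p̂_st ≈ 0.3729

N = 5800; stratum weights W_h = N_h/N.
p̂_st = Σ W_h p̂_h = (1200·0.397 + 2150·0.406 + 2450·0.332)/5800 = 0.37288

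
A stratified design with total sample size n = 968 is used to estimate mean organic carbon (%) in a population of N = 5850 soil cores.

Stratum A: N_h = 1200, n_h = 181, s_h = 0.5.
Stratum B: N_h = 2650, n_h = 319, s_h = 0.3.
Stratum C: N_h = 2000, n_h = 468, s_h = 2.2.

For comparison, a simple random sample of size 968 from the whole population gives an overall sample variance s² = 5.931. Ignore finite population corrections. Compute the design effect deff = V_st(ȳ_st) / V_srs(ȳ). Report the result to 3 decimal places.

deff ≈ 0.216

V̂(ȳ_st) = Σ W_h² s_h²/n_h, with W_h = N_h/N and N = 5850:
  stratum A: (1200/5850)²·0.5²/181 = 5.81182e-05
  stratum B: (2650/5850)²·0.3²/319 = 5.78938e-05
  stratum C: (2000/5850)²·2.2²/468 = 0.00120878
V_st = 0.00132479
V_srs = s²/n = 5.931/968 = 0.00612707
deff = V_st / V_srs = 0.00132479/0.00612707 = 0.2162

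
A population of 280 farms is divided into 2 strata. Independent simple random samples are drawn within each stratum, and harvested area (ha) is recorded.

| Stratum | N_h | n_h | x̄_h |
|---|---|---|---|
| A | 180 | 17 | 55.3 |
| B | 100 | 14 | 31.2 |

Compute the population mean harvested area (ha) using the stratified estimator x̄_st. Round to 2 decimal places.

N = Σ N_h = 280. Stratum weights W_h = N_h/N.
x̄_st = (180·55.3 + 100·31.2) / 280 = 46.6929

x̄_st ≈ 46.69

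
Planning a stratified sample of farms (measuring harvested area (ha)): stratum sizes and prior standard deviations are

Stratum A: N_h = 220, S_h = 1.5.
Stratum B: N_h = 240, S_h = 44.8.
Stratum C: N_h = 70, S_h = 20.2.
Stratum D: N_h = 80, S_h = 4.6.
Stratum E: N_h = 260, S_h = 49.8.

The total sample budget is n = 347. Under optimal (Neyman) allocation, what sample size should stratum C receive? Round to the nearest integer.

19

Neyman allocation: n_h = n · N_h S_h / Σ N_i S_i, with n = 347.
  stratum A: N_h·S_h = 220·1.5 = 330.00
  stratum B: N_h·S_h = 240·44.8 = 10752.00
  stratum C: N_h·S_h = 70·20.2 = 1414.00
  stratum D: N_h·S_h = 80·4.6 = 368.00
  stratum E: N_h·S_h = 260·49.8 = 12948.00
Σ N_h S_h = 25812.00
n for stratum C = 347·1414.00/25812.00 = 19.009 → 19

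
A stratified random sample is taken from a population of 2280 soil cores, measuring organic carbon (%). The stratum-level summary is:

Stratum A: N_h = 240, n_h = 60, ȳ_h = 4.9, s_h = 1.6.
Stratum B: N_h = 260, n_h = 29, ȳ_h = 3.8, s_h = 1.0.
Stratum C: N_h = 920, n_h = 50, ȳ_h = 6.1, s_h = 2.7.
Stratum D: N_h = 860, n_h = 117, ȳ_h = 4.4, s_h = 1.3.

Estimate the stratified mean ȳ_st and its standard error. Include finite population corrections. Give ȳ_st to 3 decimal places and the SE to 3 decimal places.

ȳ_st = Σ W_h ȳ_h = (240·4.9 + 260·3.8 + 920·6.1 + 860·4.4)/2280 = 5.07018
V̂(ȳ_st) = Σ W_h² (1 − n_h/N_h) s_h²/n_h, with W_h = N_h/N and N = 2280:
  stratum A: (240/2280)²·(1 − 60/240)·1.6²/60 = 0.000354571
  stratum B: (260/2280)²·(1 − 29/260)·1.0²/29 = 0.000398398
  stratum C: (920/2280)²·(1 − 50/920)·2.7²/50 = 0.0224489
  stratum D: (860/2280)²·(1 − 117/860)·1.3²/117 = 0.00177549
V̂(ȳ_st) = 0.0249774
SE(ȳ_st) = √0.0249774 = 0.158042

ȳ_st ≈ 5.070, SE ≈ 0.158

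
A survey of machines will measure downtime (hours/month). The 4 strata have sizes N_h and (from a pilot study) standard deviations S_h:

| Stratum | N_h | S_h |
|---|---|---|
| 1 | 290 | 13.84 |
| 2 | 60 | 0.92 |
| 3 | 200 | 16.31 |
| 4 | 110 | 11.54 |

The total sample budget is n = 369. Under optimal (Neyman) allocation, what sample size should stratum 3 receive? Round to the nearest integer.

140

Neyman allocation: n_h = n · N_h S_h / Σ N_i S_i, with n = 369.
  stratum 1: N_h·S_h = 290·13.84 = 4013.60
  stratum 2: N_h·S_h = 60·0.92 = 55.20
  stratum 3: N_h·S_h = 200·16.31 = 3262.00
  stratum 4: N_h·S_h = 110·11.54 = 1269.40
Σ N_h S_h = 8600.20
n for stratum 3 = 369·3262.00/8600.20 = 139.959 → 140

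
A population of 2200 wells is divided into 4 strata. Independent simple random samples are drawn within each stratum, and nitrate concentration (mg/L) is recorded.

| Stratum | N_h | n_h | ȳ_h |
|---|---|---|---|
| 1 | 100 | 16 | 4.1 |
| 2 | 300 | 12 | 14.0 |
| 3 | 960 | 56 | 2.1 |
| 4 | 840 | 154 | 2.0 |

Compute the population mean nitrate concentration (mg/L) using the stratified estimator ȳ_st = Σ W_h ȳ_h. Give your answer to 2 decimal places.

N = Σ N_h = 2200. Stratum weights W_h = N_h/N.
ȳ_st = (100·4.1 + 300·14.0 + 960·2.1 + 840·2.0) / 2200 = 3.7755

ȳ_st ≈ 3.78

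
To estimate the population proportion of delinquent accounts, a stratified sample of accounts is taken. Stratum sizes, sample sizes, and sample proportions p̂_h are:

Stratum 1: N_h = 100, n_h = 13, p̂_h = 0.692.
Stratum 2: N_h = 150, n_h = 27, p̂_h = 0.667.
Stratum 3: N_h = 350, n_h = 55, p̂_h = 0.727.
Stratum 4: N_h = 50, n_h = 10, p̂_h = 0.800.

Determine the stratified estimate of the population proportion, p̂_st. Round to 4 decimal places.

N = 650; stratum weights W_h = N_h/N.
p̂_st = Σ W_h p̂_h = (100·0.692 + 150·0.667 + 350·0.727 + 50·0.800)/650 = 0.71338

p̂_st ≈ 0.7134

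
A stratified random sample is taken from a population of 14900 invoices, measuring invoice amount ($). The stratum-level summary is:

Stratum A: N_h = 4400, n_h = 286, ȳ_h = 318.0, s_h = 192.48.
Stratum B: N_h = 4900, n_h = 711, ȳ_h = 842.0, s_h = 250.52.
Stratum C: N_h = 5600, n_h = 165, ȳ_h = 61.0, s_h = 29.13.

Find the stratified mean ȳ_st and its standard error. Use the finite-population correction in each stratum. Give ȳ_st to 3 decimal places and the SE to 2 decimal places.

ȳ_st = Σ W_h ȳ_h = (4400·318.0 + 4900·842.0 + 5600·61.0)/14900 = 393.73154
V̂(ȳ_st) = Σ W_h² (1 − n_h/N_h) s_h²/n_h, with W_h = N_h/N and N = 14900:
  stratum A: (4400/14900)²·(1 − 286/4400)·192.48²/286 = 10.5621
  stratum B: (4900/14900)²·(1 − 711/4900)·250.52²/711 = 8.16111
  stratum C: (5600/14900)²·(1 − 165/5600)·29.13²/165 = 0.705037
V̂(ȳ_st) = 19.4282
SE(ȳ_st) = √19.4282 = 4.40775

ȳ_st ≈ 393.732, SE ≈ 4.41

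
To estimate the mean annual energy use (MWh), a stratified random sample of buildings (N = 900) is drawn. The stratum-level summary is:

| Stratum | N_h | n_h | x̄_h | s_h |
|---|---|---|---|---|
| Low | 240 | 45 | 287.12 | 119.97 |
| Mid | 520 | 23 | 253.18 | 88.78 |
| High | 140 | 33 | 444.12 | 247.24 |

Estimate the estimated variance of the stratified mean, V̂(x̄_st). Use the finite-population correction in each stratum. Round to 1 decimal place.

V̂(x̄_st) ≈ 162.1

V̂(x̄_st) = Σ W_h² (1 − n_h/N_h) s_h²/n_h, with W_h = N_h/N and N = 900:
  stratum Low: (240/900)²·(1 − 45/240)·119.97²/45 = 18.4796
  stratum Mid: (520/900)²·(1 − 23/520)·88.78²/23 = 109.34
  stratum High: (140/900)²·(1 − 33/140)·247.24²/33 = 34.2571
V̂(x̄_st) = 162.076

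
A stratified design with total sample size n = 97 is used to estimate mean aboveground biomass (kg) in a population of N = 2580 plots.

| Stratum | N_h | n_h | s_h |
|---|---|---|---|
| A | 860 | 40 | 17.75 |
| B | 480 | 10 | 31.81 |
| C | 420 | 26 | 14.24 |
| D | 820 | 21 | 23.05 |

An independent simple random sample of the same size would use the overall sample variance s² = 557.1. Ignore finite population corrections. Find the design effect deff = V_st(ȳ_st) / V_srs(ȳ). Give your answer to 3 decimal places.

V̂(ȳ_st) = Σ W_h² s_h²/n_h, with W_h = N_h/N and N = 2580:
  stratum A: (860/2580)²·17.75²/40 = 0.875174
  stratum B: (480/2580)²·31.81²/10 = 3.50244
  stratum C: (420/2580)²·14.24²/26 = 0.206683
  stratum D: (820/2580)²·23.05²/21 = 2.55571
V_st = 7.14
V_srs = s²/n = 557.1/97 = 5.7433
deff = V_st / V_srs = 7.14/5.7433 = 1.2432

deff ≈ 1.243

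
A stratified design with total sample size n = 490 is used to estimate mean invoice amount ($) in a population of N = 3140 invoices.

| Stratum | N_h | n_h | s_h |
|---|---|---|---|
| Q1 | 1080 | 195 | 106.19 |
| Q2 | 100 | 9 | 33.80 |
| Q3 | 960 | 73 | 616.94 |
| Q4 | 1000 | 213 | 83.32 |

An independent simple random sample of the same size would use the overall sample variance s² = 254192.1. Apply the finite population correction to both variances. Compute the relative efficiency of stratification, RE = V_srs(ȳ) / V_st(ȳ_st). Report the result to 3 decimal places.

RE ≈ 0.955

V̂(ȳ_st) = Σ W_h² (1 − n_h/N_h) s_h²/n_h, with W_h = N_h/N and N = 3140:
  stratum Q1: (1080/3140)²·(1 − 195/1080)·106.19²/195 = 5.60584
  stratum Q2: (100/3140)²·(1 − 9/100)·33.80²/9 = 0.117158
  stratum Q3: (960/3140)²·(1 − 73/960)·616.94²/73 = 450.296
  stratum Q4: (1000/3140)²·(1 − 213/1000)·83.32²/213 = 2.60156
V_st = 458.621
V_srs = (1 − 490/3140)·254192.1/490 = 437.806
Relative efficiency = V_srs / V_st = 437.806/458.621 = 0.9546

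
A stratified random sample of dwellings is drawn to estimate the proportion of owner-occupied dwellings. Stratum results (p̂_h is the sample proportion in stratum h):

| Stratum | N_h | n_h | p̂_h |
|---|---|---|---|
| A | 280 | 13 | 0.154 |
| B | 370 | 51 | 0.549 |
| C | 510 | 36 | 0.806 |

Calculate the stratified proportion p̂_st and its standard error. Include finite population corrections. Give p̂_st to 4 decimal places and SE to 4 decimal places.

p̂_st ≈ 0.5666, SE ≈ 0.0429

N = 1160; stratum weights W_h = N_h/N.
p̂_st = Σ W_h p̂_h = (280·0.154 + 370·0.549 + 510·0.806)/1160 = 0.56665
V̂(p̂_st) = Σ W_h² (1 − n_h/N_h) p̂_h(1−p̂_h)/(n_h−1):
  stratum A: (280/1160)²·(1 − 13/280)·0.154·0.846/12 = 0.000603203
  stratum B: (370/1160)²·(1 − 51/370)·0.549·0.451/50 = 0.000434365
  stratum C: (510/1160)²·(1 − 36/510)·0.806·0.194/35 = 0.000802604
V̂(p̂_st) = 0.00184017; SE = √V̂ = 0.0428972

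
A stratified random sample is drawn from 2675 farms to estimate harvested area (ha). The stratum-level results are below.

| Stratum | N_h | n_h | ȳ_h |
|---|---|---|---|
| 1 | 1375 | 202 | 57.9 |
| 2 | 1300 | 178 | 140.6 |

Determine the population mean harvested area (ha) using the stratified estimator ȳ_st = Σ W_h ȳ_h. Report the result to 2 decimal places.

N = Σ N_h = 2675. Stratum weights W_h = N_h/N.
ȳ_st = (1375·57.9 + 1300·140.6) / 2675 = 98.0907

ȳ_st ≈ 98.09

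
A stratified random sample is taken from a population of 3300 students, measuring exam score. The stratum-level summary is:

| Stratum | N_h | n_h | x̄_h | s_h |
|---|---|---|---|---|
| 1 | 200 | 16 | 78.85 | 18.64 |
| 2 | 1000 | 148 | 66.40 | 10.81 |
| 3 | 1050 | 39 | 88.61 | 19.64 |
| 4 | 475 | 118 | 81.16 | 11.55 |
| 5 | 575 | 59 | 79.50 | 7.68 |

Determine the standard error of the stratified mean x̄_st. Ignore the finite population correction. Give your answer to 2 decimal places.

SE(x̄_st) ≈ 1.10

V̂(x̄_st) = Σ W_h² s_h²/n_h, with W_h = N_h/N and N = 3300:
  stratum 1: (200/3300)²·18.64²/16 = 0.0797635
  stratum 2: (1000/3300)²·10.81²/148 = 0.072504
  stratum 3: (1050/3300)²·19.64²/39 = 1.00131
  stratum 4: (475/3300)²·11.55²/118 = 0.0234229
  stratum 5: (575/3300)²·7.68²/59 = 0.0303514
V̂(x̄_st) = 1.20735
SE(x̄_st) = √1.20735 = 1.0988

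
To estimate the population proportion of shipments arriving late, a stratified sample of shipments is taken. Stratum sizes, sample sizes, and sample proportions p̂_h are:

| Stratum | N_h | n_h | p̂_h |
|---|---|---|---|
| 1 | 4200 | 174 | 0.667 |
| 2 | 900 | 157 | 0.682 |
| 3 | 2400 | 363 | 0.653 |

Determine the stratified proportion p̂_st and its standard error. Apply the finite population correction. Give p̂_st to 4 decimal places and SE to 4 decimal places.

N = 7500; stratum weights W_h = N_h/N.
p̂_st = Σ W_h p̂_h = (4200·0.667 + 900·0.682 + 2400·0.653)/7500 = 0.66432
V̂(p̂_st) = Σ W_h² (1 − n_h/N_h) p̂_h(1−p̂_h)/(n_h−1):
  stratum 1: (4200/7500)²·(1 − 174/4200)·0.667·0.333/173 = 0.000385944
  stratum 2: (900/7500)²·(1 − 157/900)·0.682·0.318/156 = 1.65271e-05
  stratum 3: (2400/7500)²·(1 − 363/2400)·0.653·0.347/362 = 5.44019e-05
V̂(p̂_st) = 0.000456873; SE = √V̂ = 0.0213746

p̂_st ≈ 0.6643, SE ≈ 0.0214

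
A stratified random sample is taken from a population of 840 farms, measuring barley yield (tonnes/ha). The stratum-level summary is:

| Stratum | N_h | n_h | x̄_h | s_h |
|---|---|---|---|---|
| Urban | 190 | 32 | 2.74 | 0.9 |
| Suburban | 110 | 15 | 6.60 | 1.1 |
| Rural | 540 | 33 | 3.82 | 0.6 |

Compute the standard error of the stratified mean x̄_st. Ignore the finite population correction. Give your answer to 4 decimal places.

V̂(x̄_st) = Σ W_h² s_h²/n_h, with W_h = N_h/N and N = 840:
  stratum Urban: (190/840)²·0.9²/32 = 0.00129504
  stratum Suburban: (110/840)²·1.1²/15 = 0.00138331
  stratum Rural: (540/840)²·0.6²/33 = 0.00450835
V̂(x̄_st) = 0.0071867
SE(x̄_st) = √0.0071867 = 0.0847744

SE(x̄_st) ≈ 0.0848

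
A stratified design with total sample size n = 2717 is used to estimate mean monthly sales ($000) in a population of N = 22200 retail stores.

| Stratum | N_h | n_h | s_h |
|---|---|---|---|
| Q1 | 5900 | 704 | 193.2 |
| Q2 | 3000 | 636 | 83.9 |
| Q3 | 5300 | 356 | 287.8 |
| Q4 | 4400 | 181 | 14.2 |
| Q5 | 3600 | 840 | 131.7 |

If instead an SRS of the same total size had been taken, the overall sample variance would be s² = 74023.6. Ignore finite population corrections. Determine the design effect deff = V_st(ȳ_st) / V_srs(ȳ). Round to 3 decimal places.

deff ≈ 0.653

V̂(ȳ_st) = Σ W_h² s_h²/n_h, with W_h = N_h/N and N = 22200:
  stratum Q1: (5900/22200)²·193.2²/704 = 3.7449
  stratum Q2: (3000/22200)²·83.9²/636 = 0.202117
  stratum Q3: (5300/22200)²·287.8²/356 = 13.261
  stratum Q4: (4400/22200)²·14.2²/181 = 0.043762
  stratum Q5: (3600/22200)²·131.7²/840 = 0.542989
V_st = 17.7948
V_srs = s²/n = 74023.6/2717 = 27.2446
deff = V_st / V_srs = 17.7948/27.2446 = 0.6531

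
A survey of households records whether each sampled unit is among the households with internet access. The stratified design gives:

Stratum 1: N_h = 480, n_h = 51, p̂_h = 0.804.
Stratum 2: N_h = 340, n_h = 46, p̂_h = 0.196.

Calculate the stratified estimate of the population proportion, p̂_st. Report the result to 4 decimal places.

p̂_st ≈ 0.5519

N = 820; stratum weights W_h = N_h/N.
p̂_st = Σ W_h p̂_h = (480·0.804 + 340·0.196)/820 = 0.55190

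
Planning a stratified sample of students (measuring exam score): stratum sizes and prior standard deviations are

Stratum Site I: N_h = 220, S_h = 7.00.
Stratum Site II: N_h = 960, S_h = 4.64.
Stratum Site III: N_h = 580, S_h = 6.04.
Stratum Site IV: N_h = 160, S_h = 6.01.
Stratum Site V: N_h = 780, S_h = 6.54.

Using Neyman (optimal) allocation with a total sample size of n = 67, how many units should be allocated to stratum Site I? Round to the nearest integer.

7

Neyman allocation: n_h = n · N_h S_h / Σ N_i S_i, with n = 67.
  stratum Site I: N_h·S_h = 220·7.00 = 1540.00
  stratum Site II: N_h·S_h = 960·4.64 = 4454.40
  stratum Site III: N_h·S_h = 580·6.04 = 3503.20
  stratum Site IV: N_h·S_h = 160·6.01 = 961.60
  stratum Site V: N_h·S_h = 780·6.54 = 5101.20
Σ N_h S_h = 15560.40
n for stratum Site I = 67·1540.00/15560.40 = 6.631 → 7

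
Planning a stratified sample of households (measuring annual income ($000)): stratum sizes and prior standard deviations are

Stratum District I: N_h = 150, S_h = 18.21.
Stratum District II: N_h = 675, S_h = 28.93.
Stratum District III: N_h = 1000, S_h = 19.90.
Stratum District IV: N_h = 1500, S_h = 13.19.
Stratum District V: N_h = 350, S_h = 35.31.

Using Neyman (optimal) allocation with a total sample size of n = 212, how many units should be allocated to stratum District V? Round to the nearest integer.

35

Neyman allocation: n_h = n · N_h S_h / Σ N_i S_i, with n = 212.
  stratum District I: N_h·S_h = 150·18.21 = 2731.50
  stratum District II: N_h·S_h = 675·28.93 = 19527.75
  stratum District III: N_h·S_h = 1000·19.90 = 19900.00
  stratum District IV: N_h·S_h = 1500·13.19 = 19785.00
  stratum District V: N_h·S_h = 350·35.31 = 12358.50
Σ N_h S_h = 74302.75
n for stratum District V = 212·12358.50/74302.75 = 35.261 → 35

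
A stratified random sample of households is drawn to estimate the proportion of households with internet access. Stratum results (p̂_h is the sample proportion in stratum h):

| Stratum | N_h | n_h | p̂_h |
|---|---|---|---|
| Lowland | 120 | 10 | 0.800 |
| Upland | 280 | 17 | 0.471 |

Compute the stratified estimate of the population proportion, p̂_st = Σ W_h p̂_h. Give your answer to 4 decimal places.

N = 400; stratum weights W_h = N_h/N.
p̂_st = Σ W_h p̂_h = (120·0.800 + 280·0.471)/400 = 0.56970

p̂_st ≈ 0.5697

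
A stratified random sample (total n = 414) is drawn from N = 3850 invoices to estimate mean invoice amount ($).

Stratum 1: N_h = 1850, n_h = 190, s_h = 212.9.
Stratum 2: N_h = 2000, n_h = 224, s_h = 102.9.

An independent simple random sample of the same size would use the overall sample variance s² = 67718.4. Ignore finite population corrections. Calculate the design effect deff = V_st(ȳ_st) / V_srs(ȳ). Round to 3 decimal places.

deff ≈ 0.415

V̂(ȳ_st) = Σ W_h² s_h²/n_h, with W_h = N_h/N and N = 3850:
  stratum 1: (1850/3850)²·212.9²/190 = 55.0833
  stratum 2: (2000/3850)²·102.9²/224 = 12.7562
V_st = 67.8395
V_srs = s²/n = 67718.4/414 = 163.571
deff = V_st / V_srs = 67.8395/163.571 = 0.4147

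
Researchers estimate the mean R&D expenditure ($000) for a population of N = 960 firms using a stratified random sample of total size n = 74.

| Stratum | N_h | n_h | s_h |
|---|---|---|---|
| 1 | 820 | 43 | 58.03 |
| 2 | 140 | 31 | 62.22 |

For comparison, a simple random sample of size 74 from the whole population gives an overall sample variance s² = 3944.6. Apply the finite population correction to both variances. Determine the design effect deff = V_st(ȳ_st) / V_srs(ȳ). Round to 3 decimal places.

V̂(ȳ_st) = Σ W_h² (1 − n_h/N_h) s_h²/n_h, with W_h = N_h/N and N = 960:
  stratum 1: (820/960)²·(1 − 43/820)·58.03²/43 = 54.1414
  stratum 2: (140/960)²·(1 − 31/140)·62.22²/31 = 2.06781
V_st = 56.2092
V_srs = (1 − 74/960)·3944.6/74 = 49.1964
deff = V_st / V_srs = 56.2092/49.1964 = 1.1425

deff ≈ 1.143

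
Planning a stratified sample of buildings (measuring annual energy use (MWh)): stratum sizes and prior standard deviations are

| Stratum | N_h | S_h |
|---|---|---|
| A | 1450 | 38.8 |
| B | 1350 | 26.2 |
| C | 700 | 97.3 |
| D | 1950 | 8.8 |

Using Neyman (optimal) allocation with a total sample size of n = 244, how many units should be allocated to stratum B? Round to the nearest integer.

Neyman allocation: n_h = n · N_h S_h / Σ N_i S_i, with n = 244.
  stratum A: N_h·S_h = 1450·38.8 = 56260.00
  stratum B: N_h·S_h = 1350·26.2 = 35370.00
  stratum C: N_h·S_h = 700·97.3 = 68110.00
  stratum D: N_h·S_h = 1950·8.8 = 17160.00
Σ N_h S_h = 176900.00
n for stratum B = 244·35370.00/176900.00 = 48.786 → 49

49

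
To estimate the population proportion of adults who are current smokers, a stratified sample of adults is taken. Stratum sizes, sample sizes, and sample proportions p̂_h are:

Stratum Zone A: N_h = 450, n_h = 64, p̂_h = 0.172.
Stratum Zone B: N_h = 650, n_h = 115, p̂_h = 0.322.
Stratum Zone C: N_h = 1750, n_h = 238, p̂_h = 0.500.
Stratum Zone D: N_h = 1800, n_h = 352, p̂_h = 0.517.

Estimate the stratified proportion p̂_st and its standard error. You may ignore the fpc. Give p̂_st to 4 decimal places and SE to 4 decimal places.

p̂_st ≈ 0.4500, SE ≈ 0.0177

N = 4650; stratum weights W_h = N_h/N.
p̂_st = Σ W_h p̂_h = (450·0.172 + 650·0.322 + 1750·0.500 + 1800·0.517)/4650 = 0.44996
V̂(p̂_st) = Σ W_h² p̂_h(1−p̂_h)/(n_h−1):
  stratum Zone A: (450/4650)²·0.172·0.828/63 = 2.11708e-05
  stratum Zone B: (650/4650)²·0.322·0.678/114 = 3.74198e-05
  stratum Zone C: (1750/4650)²·0.500·0.500/237 = 0.000149404
  stratum Zone D: (1800/4650)²·0.517·0.483/351 = 0.000106603
V̂(p̂_st) = 0.000314598; SE = √V̂ = 0.0177369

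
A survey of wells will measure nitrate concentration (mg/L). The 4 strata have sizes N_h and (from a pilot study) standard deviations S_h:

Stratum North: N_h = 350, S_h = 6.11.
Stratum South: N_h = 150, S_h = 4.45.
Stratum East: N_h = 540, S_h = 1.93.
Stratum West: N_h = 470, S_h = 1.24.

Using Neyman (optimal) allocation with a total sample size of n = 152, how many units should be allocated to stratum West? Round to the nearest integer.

Neyman allocation: n_h = n · N_h S_h / Σ N_i S_i, with n = 152.
  stratum North: N_h·S_h = 350·6.11 = 2138.50
  stratum South: N_h·S_h = 150·4.45 = 667.50
  stratum East: N_h·S_h = 540·1.93 = 1042.20
  stratum West: N_h·S_h = 470·1.24 = 582.80
Σ N_h S_h = 4431.00
n for stratum West = 152·582.80/4431.00 = 19.992 → 20

20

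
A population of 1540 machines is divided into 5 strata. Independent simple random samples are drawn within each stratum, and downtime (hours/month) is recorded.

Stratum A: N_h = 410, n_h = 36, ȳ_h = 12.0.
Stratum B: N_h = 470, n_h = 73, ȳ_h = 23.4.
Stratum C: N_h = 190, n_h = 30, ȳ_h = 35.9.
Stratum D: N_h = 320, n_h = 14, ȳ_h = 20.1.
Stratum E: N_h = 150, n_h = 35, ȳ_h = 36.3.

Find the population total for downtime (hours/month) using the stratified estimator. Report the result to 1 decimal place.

τ̂_st ≈ 34616.0

τ̂_st = Σ N_h ȳ_h = 410·12.0 + 470·23.4 + 190·35.9 + 320·20.1 + 150·36.3 = 34616.0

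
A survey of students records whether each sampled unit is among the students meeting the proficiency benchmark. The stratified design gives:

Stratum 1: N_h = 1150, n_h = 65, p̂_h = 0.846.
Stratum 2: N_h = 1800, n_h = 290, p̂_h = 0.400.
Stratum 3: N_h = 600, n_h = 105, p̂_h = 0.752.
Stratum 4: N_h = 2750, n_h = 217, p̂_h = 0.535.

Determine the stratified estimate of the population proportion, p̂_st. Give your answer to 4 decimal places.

p̂_st ≈ 0.5739

N = 6300; stratum weights W_h = N_h/N.
p̂_st = Σ W_h p̂_h = (1150·0.846 + 1800·0.400 + 600·0.752 + 2750·0.535)/6300 = 0.57387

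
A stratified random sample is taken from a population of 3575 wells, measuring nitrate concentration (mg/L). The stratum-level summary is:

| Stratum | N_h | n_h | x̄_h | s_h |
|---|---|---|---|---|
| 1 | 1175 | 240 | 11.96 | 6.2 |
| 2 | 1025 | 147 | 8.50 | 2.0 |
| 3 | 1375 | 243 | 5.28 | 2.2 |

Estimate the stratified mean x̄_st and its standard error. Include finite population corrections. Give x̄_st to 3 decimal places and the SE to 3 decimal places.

x̄_st ≈ 8.399, SE ≈ 0.135

x̄_st = Σ W_h x̄_h = (1175·11.96 + 1025·8.50 + 1375·5.28)/3575 = 8.39874
V̂(x̄_st) = Σ W_h² (1 − n_h/N_h) s_h²/n_h, with W_h = N_h/N and N = 3575:
  stratum 1: (1175/3575)²·(1 − 240/1175)·6.2²/240 = 0.013768
  stratum 2: (1025/3575)²·(1 − 147/1025)·2.0²/147 = 0.00191606
  stratum 3: (1375/3575)²·(1 − 243/1375)·2.2²/243 = 0.00242569
V̂(x̄_st) = 0.0181097
SE(x̄_st) = √0.0181097 = 0.134572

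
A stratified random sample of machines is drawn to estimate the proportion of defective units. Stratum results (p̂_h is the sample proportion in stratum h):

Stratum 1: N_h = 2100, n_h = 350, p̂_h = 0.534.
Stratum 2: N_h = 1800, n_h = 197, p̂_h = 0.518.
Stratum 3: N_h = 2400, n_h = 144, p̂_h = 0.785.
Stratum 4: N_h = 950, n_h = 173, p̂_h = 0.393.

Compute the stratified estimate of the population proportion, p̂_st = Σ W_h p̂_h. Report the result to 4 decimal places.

p̂_st ≈ 0.5946

N = 7250; stratum weights W_h = N_h/N.
p̂_st = Σ W_h p̂_h = (2100·0.534 + 1800·0.518 + 2400·0.785 + 950·0.393)/7250 = 0.59464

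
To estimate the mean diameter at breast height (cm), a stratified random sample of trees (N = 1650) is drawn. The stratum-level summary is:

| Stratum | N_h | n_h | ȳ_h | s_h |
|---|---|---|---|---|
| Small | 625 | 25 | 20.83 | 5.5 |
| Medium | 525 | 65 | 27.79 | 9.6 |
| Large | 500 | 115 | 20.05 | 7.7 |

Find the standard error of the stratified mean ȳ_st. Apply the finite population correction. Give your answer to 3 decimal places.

SE(ȳ_st) ≈ 0.573

V̂(ȳ_st) = Σ W_h² (1 − n_h/N_h) s_h²/n_h, with W_h = N_h/N and N = 1650:
  stratum Small: (625/1650)²·(1 − 25/625)·5.5²/25 = 0.166667
  stratum Medium: (525/1650)²·(1 − 65/525)·9.6²/65 = 0.12577
  stratum Large: (500/1650)²·(1 − 115/500)·7.7²/115 = 0.0364541
V̂(ȳ_st) = 0.328891
SE(ȳ_st) = √0.328891 = 0.57349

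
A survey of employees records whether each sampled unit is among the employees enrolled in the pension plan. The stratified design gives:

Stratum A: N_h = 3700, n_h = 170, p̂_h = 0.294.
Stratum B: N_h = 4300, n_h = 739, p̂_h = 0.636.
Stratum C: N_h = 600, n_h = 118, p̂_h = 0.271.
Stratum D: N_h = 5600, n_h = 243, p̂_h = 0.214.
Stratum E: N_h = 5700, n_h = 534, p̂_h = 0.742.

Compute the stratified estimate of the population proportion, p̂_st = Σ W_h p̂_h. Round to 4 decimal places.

p̂_st ≈ 0.4730

N = 19900; stratum weights W_h = N_h/N.
p̂_st = Σ W_h p̂_h = (3700·0.294 + 4300·0.636 + 600·0.271 + 5600·0.214 + 5700·0.742)/19900 = 0.47302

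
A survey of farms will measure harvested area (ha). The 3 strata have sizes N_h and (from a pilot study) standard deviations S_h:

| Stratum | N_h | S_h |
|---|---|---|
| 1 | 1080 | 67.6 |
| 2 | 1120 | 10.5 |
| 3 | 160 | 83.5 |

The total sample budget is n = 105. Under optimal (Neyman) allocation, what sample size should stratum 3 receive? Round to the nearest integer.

Neyman allocation: n_h = n · N_h S_h / Σ N_i S_i, with n = 105.
  stratum 1: N_h·S_h = 1080·67.6 = 73008.00
  stratum 2: N_h·S_h = 1120·10.5 = 11760.00
  stratum 3: N_h·S_h = 160·83.5 = 13360.00
Σ N_h S_h = 98128.00
n for stratum 3 = 105·13360.00/98128.00 = 14.296 → 14

14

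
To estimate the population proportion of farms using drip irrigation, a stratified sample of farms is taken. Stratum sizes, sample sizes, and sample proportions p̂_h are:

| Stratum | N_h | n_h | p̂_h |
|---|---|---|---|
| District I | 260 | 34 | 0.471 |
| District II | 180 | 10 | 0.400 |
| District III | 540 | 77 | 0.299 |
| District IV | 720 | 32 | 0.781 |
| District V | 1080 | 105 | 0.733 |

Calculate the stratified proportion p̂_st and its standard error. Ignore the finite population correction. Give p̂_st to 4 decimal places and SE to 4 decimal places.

N = 2780; stratum weights W_h = N_h/N.
p̂_st = Σ W_h p̂_h = (260·0.471 + 180·0.400 + 540·0.299 + 720·0.781 + 1080·0.733)/2780 = 0.61506
V̂(p̂_st) = Σ W_h² p̂_h(1−p̂_h)/(n_h−1):
  stratum District I: (260/2780)²·0.471·0.529/33 = 6.60419e-05
  stratum District II: (180/2780)²·0.400·0.600/9 = 0.000111795
  stratum District III: (540/2780)²·0.299·0.701/76 = 0.000104058
  stratum District IV: (720/2780)²·0.781·0.219/31 = 0.000370091
  stratum District V: (1080/2780)²·0.733·0.267/104 = 0.000284014
V̂(p̂_st) = 0.000936; SE = √V̂ = 0.0305941

p̂_st ≈ 0.6151, SE ≈ 0.0306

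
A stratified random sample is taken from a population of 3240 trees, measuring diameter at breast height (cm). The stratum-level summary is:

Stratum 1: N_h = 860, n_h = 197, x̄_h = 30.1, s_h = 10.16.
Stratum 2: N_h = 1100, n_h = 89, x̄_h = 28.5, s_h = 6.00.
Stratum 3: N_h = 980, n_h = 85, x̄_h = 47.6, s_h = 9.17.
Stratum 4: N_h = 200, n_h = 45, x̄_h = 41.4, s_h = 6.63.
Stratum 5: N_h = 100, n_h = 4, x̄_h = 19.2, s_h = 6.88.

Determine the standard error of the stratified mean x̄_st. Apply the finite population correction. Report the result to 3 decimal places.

V̂(x̄_st) = Σ W_h² (1 − n_h/N_h) s_h²/n_h, with W_h = N_h/N and N = 3240:
  stratum 1: (860/3240)²·(1 − 197/860)·10.16²/197 = 0.0284605
  stratum 2: (1100/3240)²·(1 − 89/1100)·6.00²/89 = 0.0428515
  stratum 3: (980/3240)²·(1 − 85/980)·9.17²/85 = 0.0826568
  stratum 4: (200/3240)²·(1 − 45/200)·6.63²/45 = 0.0028846
  stratum 5: (100/3240)²·(1 − 4/100)·6.88²/4 = 0.0108218
V̂(x̄_st) = 0.167675
SE(x̄_st) = √0.167675 = 0.409482

SE(x̄_st) ≈ 0.409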